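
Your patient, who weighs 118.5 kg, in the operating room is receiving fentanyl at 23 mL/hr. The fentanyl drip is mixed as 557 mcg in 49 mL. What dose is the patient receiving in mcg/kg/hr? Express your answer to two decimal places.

2.21 mcg/kg/hr

Concentration = 557 mcg ÷ 49 mL = 11.36735 mcg/mL
Drug rate = 23 mL/hr × 11.36735 mcg/mL = 261.449 mcg/hr
261.449 mcg/hr ÷ 118.5 kg = 2.206321 mcg/kg/hr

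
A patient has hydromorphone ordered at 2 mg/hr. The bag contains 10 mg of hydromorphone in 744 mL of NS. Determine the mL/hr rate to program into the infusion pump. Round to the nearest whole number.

Concentration = 10 mg ÷ 744 mL = 0.01344086 mg/mL
Rate = 2 mg/hr ÷ 0.01344086 mg/mL = 148.8 mL/hr

149 mL/hr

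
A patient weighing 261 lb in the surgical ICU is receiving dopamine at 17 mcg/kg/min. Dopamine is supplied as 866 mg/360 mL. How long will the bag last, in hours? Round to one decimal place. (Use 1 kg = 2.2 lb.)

7.2 hours

Weight = 261 lb ÷ 2.2 lb/kg = 118.6364 kg
Dose = 17 mcg/kg/min × 118.6364 kg = 2016.818 mcg/min
2016.818 mcg/min × 60 min/hr = 121009.1 mcg/hr
Concentration = 866 mg ÷ 360 mL = 2.405556 mg/mL = 2405.556 mcg/mL
Rate = 121009.1 mcg/hr ÷ 2405.556 mcg/mL = 50.30401 mL/hr
Duration = 360 mL ÷ 50.30401 mL/hr = 7.156487 hr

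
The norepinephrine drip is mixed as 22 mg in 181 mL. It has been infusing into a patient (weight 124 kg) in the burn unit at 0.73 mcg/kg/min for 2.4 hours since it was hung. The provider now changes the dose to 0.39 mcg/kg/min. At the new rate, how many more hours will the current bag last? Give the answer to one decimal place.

Initial rate:
Dose = 0.73 mcg/kg/min × 124 kg = 90.52 mcg/min
90.52 mcg/min × 60 min/hr = 5431.2 mcg/hr
Concentration = 22 mg ÷ 181 mL = 0.121547 mg/mL = 121.547 mcg/mL
Rate = 5431.2 mcg/hr ÷ 121.547 mcg/mL = 44.68396 mL/hr
Volume infused so far = 44.68396 mL/hr × 2.4 hr = 107.2415 mL
Volume remaining = 181 − 107.2415 = 73.75849 mL
New rate:
Dose = 0.39 mcg/kg/min × 124 kg = 48.36 mcg/min
48.36 mcg/min × 60 min/hr = 2901.6 mcg/hr
Rate = 2901.6 mcg/hr ÷ 121.547 mcg/mL = 23.87225 mL/hr
Time remaining = 73.75849 mL ÷ 23.87225 mL/hr = 3.089716 hr

3.1 hours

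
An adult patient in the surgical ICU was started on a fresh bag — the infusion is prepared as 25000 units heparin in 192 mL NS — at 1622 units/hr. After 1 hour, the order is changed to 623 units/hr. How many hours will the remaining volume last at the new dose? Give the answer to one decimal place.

Initial rate:
Concentration = 25000 units ÷ 192 mL = 130.2083 units/mL
Rate = 1622 units/hr ÷ 130.2083 units/mL = 12.45696 mL/hr
Volume infused so far = 12.45696 mL/hr × 1 hr = 12.45696 mL
Volume remaining = 192 − 12.45696 = 179.543 mL
New rate:
Rate = 623 units/hr ÷ 130.2083 units/mL = 4.78464 mL/hr
Time remaining = 179.543 mL ÷ 4.78464 mL/hr = 37.52488 hr

37.5 hours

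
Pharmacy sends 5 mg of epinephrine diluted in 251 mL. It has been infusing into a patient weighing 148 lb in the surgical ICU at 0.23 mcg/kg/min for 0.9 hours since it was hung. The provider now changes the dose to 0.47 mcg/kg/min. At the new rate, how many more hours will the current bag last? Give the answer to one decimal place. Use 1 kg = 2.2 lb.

Initial rate:
Weight = 148 lb ÷ 2.2 lb/kg = 67.27273 kg
Dose = 0.23 mcg/kg/min × 67.27273 kg = 15.47273 mcg/min
15.47273 mcg/min × 60 min/hr = 928.3636 mcg/hr
Concentration = 5 mg ÷ 251 mL = 0.01992032 mg/mL = 19.92032 mcg/mL
Rate = 928.3636 mcg/hr ÷ 19.92032 mcg/mL = 46.60385 mL/hr
Volume infused so far = 46.60385 mL/hr × 0.9 hr = 41.94347 mL
Volume remaining = 251 − 41.94347 = 209.0565 mL
New rate:
Dose = 0.47 mcg/kg/min × 67.27273 kg = 31.61818 mcg/min
31.61818 mcg/min × 60 min/hr = 1897.091 mcg/hr
Rate = 1897.091 mcg/hr ÷ 19.92032 mcg/mL = 95.23396 mL/hr
Time remaining = 209.0565 mL ÷ 95.23396 mL/hr = 2.195189 hr

2.2 hours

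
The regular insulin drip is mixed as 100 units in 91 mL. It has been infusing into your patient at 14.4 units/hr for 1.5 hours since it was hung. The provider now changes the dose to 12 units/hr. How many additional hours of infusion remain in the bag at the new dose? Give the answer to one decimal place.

Initial rate:
Concentration = 100 units ÷ 91 mL = 1.098901 units/mL
Rate = 14.4 units/hr ÷ 1.098901 units/mL = 13.104 mL/hr
Volume infused so far = 13.104 mL/hr × 1.5 hr = 19.656 mL
Volume remaining = 91 − 19.656 = 71.344 mL
New rate:
Rate = 12 units/hr ÷ 1.098901 units/mL = 10.92 mL/hr
Time remaining = 71.344 mL ÷ 10.92 mL/hr = 6.533333 hr

6.5 hours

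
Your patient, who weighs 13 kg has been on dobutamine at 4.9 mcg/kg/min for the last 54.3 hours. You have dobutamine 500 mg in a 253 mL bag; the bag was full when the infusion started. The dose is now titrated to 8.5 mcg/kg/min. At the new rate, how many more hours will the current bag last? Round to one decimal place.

Initial rate:
Dose = 4.9 mcg/kg/min × 13 kg = 63.7 mcg/min
63.7 mcg/min × 60 min/hr = 3822 mcg/hr
Concentration = 500 mg ÷ 253 mL = 1.976285 mg/mL = 1976.285 mcg/mL
Rate = 3822 mcg/hr ÷ 1976.285 mcg/mL = 1.933932 mL/hr
Volume infused so far = 1.933932 mL/hr × 54.3 hr = 105.0125 mL
Volume remaining = 253 − 105.0125 = 147.9875 mL
New rate:
Dose = 8.5 mcg/kg/min × 13 kg = 110.5 mcg/min
110.5 mcg/min × 60 min/hr = 6630 mcg/hr
Rate = 6630 mcg/hr ÷ 1976.285 mcg/mL = 3.35478 mL/hr
Time remaining = 147.9875 mL ÷ 3.35478 mL/hr = 44.11243 hr

44.1 hours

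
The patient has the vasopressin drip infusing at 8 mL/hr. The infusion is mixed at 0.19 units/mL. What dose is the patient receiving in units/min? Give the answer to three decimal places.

0.025 units/min

Drug rate = 8 mL/hr × 0.19 units/mL = 1.52 units/hr
1.52 units/hr ÷ 60 min/hr = 0.02533333 units/min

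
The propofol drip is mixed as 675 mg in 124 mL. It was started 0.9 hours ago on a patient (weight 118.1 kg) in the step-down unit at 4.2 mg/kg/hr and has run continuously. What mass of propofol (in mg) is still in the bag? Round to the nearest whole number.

Dose = 4.2 mg/kg/hr × 118.1 kg = 496.02 mg/hr
Concentration = 675 mg ÷ 124 mL = 5.443548 mg/mL
Rate = 496.02 mg/hr ÷ 5.443548 mg/mL = 91.12071 mL/hr
Volume infused = 91.12071 mL/hr × 0.9 hr = 82.00864 mL
Volume remaining = 124 − 82.00864 = 41.99136 mL
Drug remaining = 41.99136 mL × 5.443548 mg/mL = 228.582 mg

229 mg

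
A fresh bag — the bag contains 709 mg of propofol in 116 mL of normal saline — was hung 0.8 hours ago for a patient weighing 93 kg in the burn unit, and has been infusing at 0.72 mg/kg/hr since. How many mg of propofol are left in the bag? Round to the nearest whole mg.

Dose = 0.72 mg/kg/hr × 93 kg = 66.96 mg/hr
Concentration = 709 mg ÷ 116 mL = 6.112069 mg/mL
Rate = 66.96 mg/hr ÷ 6.112069 mg/mL = 10.95537 mL/hr
Volume infused = 10.95537 mL/hr × 0.8 hr = 8.764299 mL
Volume remaining = 116 − 8.764299 = 107.2357 mL
Drug remaining = 107.2357 mL × 6.112069 mg/mL = 655.432 mg

655 mg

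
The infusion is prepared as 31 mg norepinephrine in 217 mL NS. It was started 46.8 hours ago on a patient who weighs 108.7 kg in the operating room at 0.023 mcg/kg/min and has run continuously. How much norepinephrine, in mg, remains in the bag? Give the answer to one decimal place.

Dose = 0.023 mcg/kg/min × 108.7 kg = 2.5001 mcg/min
2.5001 mcg/min × 60 min/hr = 150.006 mcg/hr
Concentration = 31 mg ÷ 217 mL = 0.1428571 mg/mL = 142.8571 mcg/mL
Rate = 150.006 mcg/hr ÷ 142.8571 mcg/mL = 1.050042 mL/hr
Volume infused = 1.050042 mL/hr × 46.8 hr = 49.14197 mL
Volume remaining = 217 − 49.14197 = 167.858 mL
Drug remaining = 167.858 mL × 142.8571 mcg/mL = 23979.72 mcg = 23.97972 mg

24.0 mg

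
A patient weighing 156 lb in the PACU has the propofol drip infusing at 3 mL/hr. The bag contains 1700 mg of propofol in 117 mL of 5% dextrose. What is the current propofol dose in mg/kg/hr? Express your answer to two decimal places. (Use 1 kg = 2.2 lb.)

0.61 mg/kg/hr

Weight = 156 lb ÷ 2.2 lb/kg = 70.90909 kg
Concentration = 1700 mg ÷ 117 mL = 14.52991 mg/mL
Drug rate = 3 mL/hr × 14.52991 mg/mL = 43.58974 mg/hr
43.58974 mg/hr ÷ 70.90909 kg = 0.6147272 mg/kg/hr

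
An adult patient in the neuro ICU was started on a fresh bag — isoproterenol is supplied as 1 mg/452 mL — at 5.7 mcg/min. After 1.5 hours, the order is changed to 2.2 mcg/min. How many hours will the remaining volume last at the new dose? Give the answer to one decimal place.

Initial rate:
5.7 mcg/min × 60 min/hr = 342 mcg/hr
Concentration = 1 mg ÷ 452 mL = 0.002212389 mg/mL = 2.212389 mcg/mL
Rate = 342 mcg/hr ÷ 2.212389 mcg/mL = 154.584 mL/hr
Volume infused so far = 154.584 mL/hr × 1.5 hr = 231.876 mL
Volume remaining = 452 − 231.876 = 220.124 mL
New rate:
2.2 mcg/min × 60 min/hr = 132 mcg/hr
Rate = 132 mcg/hr ÷ 2.212389 mcg/mL = 59.664 mL/hr
Time remaining = 220.124 mL ÷ 59.664 mL/hr = 3.689394 hr

3.7 hours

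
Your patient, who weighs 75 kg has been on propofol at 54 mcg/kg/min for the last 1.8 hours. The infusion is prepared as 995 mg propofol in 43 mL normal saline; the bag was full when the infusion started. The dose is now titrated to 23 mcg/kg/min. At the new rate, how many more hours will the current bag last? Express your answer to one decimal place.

Initial rate:
Dose = 54 mcg/kg/min × 75 kg = 4050 mcg/min
4050 mcg/min × 60 min/hr = 243000 mcg/hr
Concentration = 995 mg ÷ 43 mL = 23.13953 mg/mL = 23139.53 mcg/mL
Rate = 243000 mcg/hr ÷ 23139.53 mcg/mL = 10.50151 mL/hr
Volume infused so far = 10.50151 mL/hr × 1.8 hr = 18.90271 mL
Volume remaining = 43 − 18.90271 = 24.09729 mL
New rate:
Dose = 23 mcg/kg/min × 75 kg = 1725 mcg/min
1725 mcg/min × 60 min/hr = 103500 mcg/hr
Rate = 103500 mcg/hr ÷ 23139.53 mcg/mL = 4.472864 mL/hr
Time remaining = 24.09729 mL ÷ 4.472864 mL/hr = 5.38744 hr

5.4 hours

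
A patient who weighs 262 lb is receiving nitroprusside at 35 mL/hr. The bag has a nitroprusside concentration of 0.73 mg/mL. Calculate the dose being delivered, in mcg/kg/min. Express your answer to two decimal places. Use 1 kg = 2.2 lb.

Weight = 262 lb ÷ 2.2 lb/kg = 119.0909 kg
Concentration = 0.73 mg/mL = 730 mcg/mL
Drug rate = 35 mL/hr × 730 mcg/mL = 25550 mcg/hr
25550 mcg/hr ÷ 60 min/hr = 425.8333 mcg/min
425.8333 mcg/min ÷ 119.0909 kg = 3.5757 mcg/kg/min

3.58 mcg/kg/min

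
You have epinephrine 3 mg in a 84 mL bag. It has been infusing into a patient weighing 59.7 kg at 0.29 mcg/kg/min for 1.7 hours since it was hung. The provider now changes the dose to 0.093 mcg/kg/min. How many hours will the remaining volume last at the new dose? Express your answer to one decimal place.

3.7 hours

Initial rate:
Dose = 0.29 mcg/kg/min × 59.7 kg = 17.313 mcg/min
17.313 mcg/min × 60 min/hr = 1038.78 mcg/hr
Concentration = 3 mg ÷ 84 mL = 0.03571429 mg/mL = 35.71429 mcg/mL
Rate = 1038.78 mcg/hr ÷ 35.71429 mcg/mL = 29.08584 mL/hr
Volume infused so far = 29.08584 mL/hr × 1.7 hr = 49.44593 mL
Volume remaining = 84 − 49.44593 = 34.55407 mL
New rate:
Dose = 0.093 mcg/kg/min × 59.7 kg = 5.5521 mcg/min
5.5521 mcg/min × 60 min/hr = 333.126 mcg/hr
Rate = 333.126 mcg/hr ÷ 35.71429 mcg/mL = 9.327528 mL/hr
Time remaining = 34.55407 mL ÷ 9.327528 mL/hr = 3.704526 hr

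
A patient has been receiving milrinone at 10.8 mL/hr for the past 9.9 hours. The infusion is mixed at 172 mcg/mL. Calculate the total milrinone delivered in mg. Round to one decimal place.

18.4 mg

Drug rate = 10.8 mL/hr × 172 mcg/mL = 1857.6 mcg/hr
Total = 1857.6 mcg/hr × 9.9 hr = 18390.24 mcg = 18.39024 mg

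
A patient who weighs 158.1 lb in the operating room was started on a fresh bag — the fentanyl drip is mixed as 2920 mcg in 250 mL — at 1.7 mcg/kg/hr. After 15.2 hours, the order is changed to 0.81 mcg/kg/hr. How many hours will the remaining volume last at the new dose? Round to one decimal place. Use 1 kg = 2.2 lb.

Initial rate:
Weight = 158.1 lb ÷ 2.2 lb/kg = 71.86364 kg
Dose = 1.7 mcg/kg/hr × 71.86364 kg = 122.1682 mcg/hr
Concentration = 2920 mcg ÷ 250 mL = 11.68 mcg/mL
Rate = 122.1682 mcg/hr ÷ 11.68 mcg/mL = 10.4596 mL/hr
Volume infused so far = 10.4596 mL/hr × 15.2 hr = 158.986 mL
Volume remaining = 250 − 158.986 = 91.01401 mL
New rate:
Dose = 0.81 mcg/kg/hr × 71.86364 kg = 58.20955 mcg/hr
Rate = 58.20955 mcg/hr ÷ 11.68 mcg/mL = 4.983694 mL/hr
Time remaining = 91.01401 mL ÷ 4.983694 mL/hr = 18.26236 hr

18.3 hours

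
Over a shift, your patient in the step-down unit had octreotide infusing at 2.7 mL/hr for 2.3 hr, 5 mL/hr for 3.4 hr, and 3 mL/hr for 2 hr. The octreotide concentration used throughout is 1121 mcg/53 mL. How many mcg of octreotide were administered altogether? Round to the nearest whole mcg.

618 mcg

Concentration = 1121 mcg ÷ 53 mL = 21.15094 mcg/mL
Stage 1: 2.7 mL/hr × 2.3 hr = 6.21 mL → 6.21 mL × 21.15094 mcg/mL = 131.3474 mcg
Stage 2: 5 mL/hr × 3.4 hr = 17 mL → 17 mL × 21.15094 mcg/mL = 359.566 mcg
Stage 3: 3 mL/hr × 2 hr = 6 mL → 6 mL × 21.15094 mcg/mL = 126.9057 mcg
Total = 131.3474 + 359.566 + 126.9057 = 617.8191 mcg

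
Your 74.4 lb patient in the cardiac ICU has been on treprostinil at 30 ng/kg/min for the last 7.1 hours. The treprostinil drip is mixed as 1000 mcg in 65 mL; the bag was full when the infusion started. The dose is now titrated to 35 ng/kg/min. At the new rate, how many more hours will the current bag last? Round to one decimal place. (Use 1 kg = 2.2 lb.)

Initial rate:
Weight = 74.4 lb ÷ 2.2 lb/kg = 33.81818 kg
Dose = 30 ng/kg/min × 33.81818 kg = 1014.545 ng/min
1014.545 ng/min × 60 min/hr = 60872.73 ng/hr
Concentration = 1000 mcg ÷ 65 mL = 15.38462 mcg/mL = 15384.62 ng/mL
Rate = 60872.73 ng/hr ÷ 15384.62 ng/mL = 3.956727 mL/hr
Volume infused so far = 3.956727 mL/hr × 7.1 hr = 28.09276 mL
Volume remaining = 65 − 28.09276 = 36.90724 mL
New rate:
Dose = 35 ng/kg/min × 33.81818 kg = 1183.636 ng/min
1183.636 ng/min × 60 min/hr = 71018.18 ng/hr
Rate = 71018.18 ng/hr ÷ 15384.62 ng/mL = 4.616182 mL/hr
Time remaining = 36.90724 mL ÷ 4.616182 mL/hr = 7.995187 hr

8.0 hours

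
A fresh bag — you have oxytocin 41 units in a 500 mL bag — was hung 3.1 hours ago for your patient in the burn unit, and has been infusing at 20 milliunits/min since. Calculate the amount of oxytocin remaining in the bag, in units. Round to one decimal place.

20 milliunits/min × 60 min/hr = 1200 milliunits/hr
Concentration = 41 units ÷ 500 mL = 0.082 units/mL = 82 milliunits/mL
Rate = 1200 milliunits/hr ÷ 82 milliunits/mL = 14.63415 mL/hr
Volume infused = 14.63415 mL/hr × 3.1 hr = 45.36585 mL
Volume remaining = 500 − 45.36585 = 454.6341 mL
Drug remaining = 454.6341 mL × 82 milliunits/mL = 37280 milliunits = 37.28 units

37.3 units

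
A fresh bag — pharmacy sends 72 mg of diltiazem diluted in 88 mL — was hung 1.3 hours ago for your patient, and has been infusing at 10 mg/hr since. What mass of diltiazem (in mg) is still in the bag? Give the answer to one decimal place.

59.0 mg

Concentration = 72 mg ÷ 88 mL = 0.8181818 mg/mL
Rate = 10 mg/hr ÷ 0.8181818 mg/mL = 12.22222 mL/hr
Volume infused = 12.22222 mL/hr × 1.3 hr = 15.88889 mL
Volume remaining = 88 − 15.88889 = 72.11111 mL
Drug remaining = 72.11111 mL × 0.8181818 mg/mL = 59 mg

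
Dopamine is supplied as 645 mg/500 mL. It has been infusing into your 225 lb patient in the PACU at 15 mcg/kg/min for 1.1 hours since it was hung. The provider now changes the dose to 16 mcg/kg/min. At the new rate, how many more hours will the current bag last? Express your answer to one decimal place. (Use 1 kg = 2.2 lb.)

5.5 hours

Initial rate:
Weight = 225 lb ÷ 2.2 lb/kg = 102.2727 kg
Dose = 15 mcg/kg/min × 102.2727 kg = 1534.091 mcg/min
1534.091 mcg/min × 60 min/hr = 92045.45 mcg/hr
Concentration = 645 mg ÷ 500 mL = 1.29 mg/mL = 1290 mcg/mL
Rate = 92045.45 mcg/hr ÷ 1290 mcg/mL = 71.35307 mL/hr
Volume infused so far = 71.35307 mL/hr × 1.1 hr = 78.48837 mL
Volume remaining = 500 − 78.48837 = 421.5116 mL
New rate:
Dose = 16 mcg/kg/min × 102.2727 kg = 1636.364 mcg/min
1636.364 mcg/min × 60 min/hr = 98181.82 mcg/hr
Rate = 98181.82 mcg/hr ÷ 1290 mcg/mL = 76.10994 mL/hr
Time remaining = 421.5116 mL ÷ 76.10994 mL/hr = 5.538194 hr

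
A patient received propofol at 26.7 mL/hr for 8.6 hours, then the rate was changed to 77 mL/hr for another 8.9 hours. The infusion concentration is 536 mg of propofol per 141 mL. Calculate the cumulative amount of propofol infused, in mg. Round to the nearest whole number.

3478 mg

Concentration = 536 mg ÷ 141 mL = 3.801418 mg/mL
Stage 1: 26.7 mL/hr × 8.6 hr = 229.62 mL → 229.62 mL × 3.801418 mg/mL = 872.8817 mg
Stage 2: 77 mL/hr × 8.9 hr = 685.3 mL → 685.3 mL × 3.801418 mg/mL = 2605.112 mg
Total = 872.8817 + 2605.112 = 3477.994 mg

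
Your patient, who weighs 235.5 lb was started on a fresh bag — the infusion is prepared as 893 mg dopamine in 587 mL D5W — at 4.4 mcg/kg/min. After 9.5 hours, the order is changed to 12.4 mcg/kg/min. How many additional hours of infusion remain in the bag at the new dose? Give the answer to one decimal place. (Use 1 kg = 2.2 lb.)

7.8 hours

Initial rate:
Weight = 235.5 lb ÷ 2.2 lb/kg = 107.0455 kg
Dose = 4.4 mcg/kg/min × 107.0455 kg = 471 mcg/min
471 mcg/min × 60 min/hr = 28260 mcg/hr
Concentration = 893 mg ÷ 587 mL = 1.521295 mg/mL = 1521.295 mcg/mL
Rate = 28260 mcg/hr ÷ 1521.295 mcg/mL = 18.57628 mL/hr
Volume infused so far = 18.57628 mL/hr × 9.5 hr = 176.4747 mL
Volume remaining = 587 − 176.4747 = 410.5253 mL
New rate:
Dose = 12.4 mcg/kg/min × 107.0455 kg = 1327.364 mcg/min
1327.364 mcg/min × 60 min/hr = 79641.82 mcg/hr
Rate = 79641.82 mcg/hr ÷ 1521.295 mcg/mL = 52.35134 mL/hr
Time remaining = 410.5253 mL ÷ 52.35134 mL/hr = 7.841735 hr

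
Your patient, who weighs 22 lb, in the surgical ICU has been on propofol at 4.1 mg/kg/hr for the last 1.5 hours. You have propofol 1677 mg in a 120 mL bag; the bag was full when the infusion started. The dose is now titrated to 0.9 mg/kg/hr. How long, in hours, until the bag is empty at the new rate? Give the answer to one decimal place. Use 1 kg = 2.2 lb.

Initial rate:
Weight = 22 lb ÷ 2.2 lb/kg = 10 kg
Dose = 4.1 mg/kg/hr × 10 kg = 41 mg/hr
Concentration = 1677 mg ÷ 120 mL = 13.975 mg/mL
Rate = 41 mg/hr ÷ 13.975 mg/mL = 2.93381 mL/hr
Volume infused so far = 2.93381 mL/hr × 1.5 hr = 4.400716 mL
Volume remaining = 120 − 4.400716 = 115.5993 mL
New rate:
Dose = 0.9 mg/kg/hr × 10 kg = 9 mg/hr
Rate = 9 mg/hr ÷ 13.975 mg/mL = 0.6440072 mL/hr
Time remaining = 115.5993 mL ÷ 0.6440072 mL/hr = 179.5 hr

179.5 hours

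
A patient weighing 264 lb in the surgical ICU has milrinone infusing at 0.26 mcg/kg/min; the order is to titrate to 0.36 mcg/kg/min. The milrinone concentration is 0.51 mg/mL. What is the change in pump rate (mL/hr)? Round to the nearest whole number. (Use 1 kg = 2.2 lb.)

1 mL/hr

At the current dose:
Weight = 264 lb ÷ 2.2 lb/kg = 120 kg
Dose = 0.26 mcg/kg/min × 120 kg = 31.2 mcg/min
31.2 mcg/min × 60 min/hr = 1872 mcg/hr
Concentration = 0.51 mg/mL = 510 mcg/mL
Rate = 1872 mcg/hr ÷ 510 mcg/mL = 3.670588 mL/hr
At the new dose:
Dose = 0.36 mcg/kg/min × 120 kg = 43.2 mcg/min
43.2 mcg/min × 60 min/hr = 2592 mcg/hr
Rate = 2592 mcg/hr ÷ 510 mcg/mL = 5.082353 mL/hr
Change = 5.082353 − 3.670588 = 1.411765 mL/hr → 1.411765 mL/hr increase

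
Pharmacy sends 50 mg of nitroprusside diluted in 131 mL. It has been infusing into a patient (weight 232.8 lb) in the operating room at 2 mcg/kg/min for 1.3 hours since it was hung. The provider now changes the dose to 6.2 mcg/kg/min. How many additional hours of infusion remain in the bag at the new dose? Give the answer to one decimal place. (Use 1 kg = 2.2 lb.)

Initial rate:
Weight = 232.8 lb ÷ 2.2 lb/kg = 105.8182 kg
Dose = 2 mcg/kg/min × 105.8182 kg = 211.6364 mcg/min
211.6364 mcg/min × 60 min/hr = 12698.18 mcg/hr
Concentration = 50 mg ÷ 131 mL = 0.3816794 mg/mL = 381.6794 mcg/mL
Rate = 12698.18 mcg/hr ÷ 381.6794 mcg/mL = 33.26924 mL/hr
Volume infused so far = 33.26924 mL/hr × 1.3 hr = 43.25001 mL
Volume remaining = 131 − 43.25001 = 87.74999 mL
New rate:
Dose = 6.2 mcg/kg/min × 105.8182 kg = 656.0727 mcg/min
656.0727 mcg/min × 60 min/hr = 39364.36 mcg/hr
Rate = 39364.36 mcg/hr ÷ 381.6794 mcg/mL = 103.1346 mL/hr
Time remaining = 87.74999 mL ÷ 103.1346 mL/hr = 0.8508295 hr

0.9 hours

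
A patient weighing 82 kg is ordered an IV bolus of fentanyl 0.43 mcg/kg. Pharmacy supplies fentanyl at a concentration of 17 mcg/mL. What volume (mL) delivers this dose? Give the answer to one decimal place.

Dose = 0.43 mcg/kg × 82 kg = 35.26 mcg
Volume = 35.26 mcg ÷ 17 mcg/mL = 2.074118 mL

2.1 mL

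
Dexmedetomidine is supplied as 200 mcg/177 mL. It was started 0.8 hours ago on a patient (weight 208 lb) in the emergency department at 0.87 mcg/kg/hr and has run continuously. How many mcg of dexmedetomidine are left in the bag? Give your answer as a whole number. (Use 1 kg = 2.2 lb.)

Weight = 208 lb ÷ 2.2 lb/kg = 94.54545 kg
Dose = 0.87 mcg/kg/hr × 94.54545 kg = 82.25455 mcg/hr
Concentration = 200 mcg ÷ 177 mL = 1.129944 mcg/mL
Rate = 82.25455 mcg/hr ÷ 1.129944 mcg/mL = 72.79527 mL/hr
Volume infused = 72.79527 mL/hr × 0.8 hr = 58.23622 mL
Volume remaining = 177 − 58.23622 = 118.7638 mL
Drug remaining = 118.7638 mL × 1.129944 mcg/mL = 134.1964 mcg

134 mcg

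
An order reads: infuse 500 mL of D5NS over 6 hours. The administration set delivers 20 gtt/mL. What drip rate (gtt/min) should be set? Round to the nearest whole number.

500 mL ÷ (6 hr × 60 = 360 min) = 1.388889 mL/min
1.388889 mL/min × 20 gtt/mL = 27.77778 gtt/min

28 gtt/min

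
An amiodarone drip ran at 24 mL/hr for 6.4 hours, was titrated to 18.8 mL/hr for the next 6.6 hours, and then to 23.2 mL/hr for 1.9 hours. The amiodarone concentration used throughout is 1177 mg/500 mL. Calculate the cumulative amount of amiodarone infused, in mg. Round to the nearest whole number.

Concentration = 1177 mg ÷ 500 mL = 2.354 mg/mL
Stage 1: 24 mL/hr × 6.4 hr = 153.6 mL → 153.6 mL × 2.354 mg/mL = 361.5744 mg
Stage 2: 18.8 mL/hr × 6.6 hr = 124.08 mL → 124.08 mL × 2.354 mg/mL = 292.0843 mg
Stage 3: 23.2 mL/hr × 1.9 hr = 44.08 mL → 44.08 mL × 2.354 mg/mL = 103.7643 mg
Total = 361.5744 + 292.0843 + 103.7643 = 757.423 mg

757 mg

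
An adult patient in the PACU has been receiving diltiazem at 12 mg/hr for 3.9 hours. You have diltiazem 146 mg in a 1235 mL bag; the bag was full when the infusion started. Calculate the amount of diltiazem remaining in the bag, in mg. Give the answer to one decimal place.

99.2 mg

Concentration = 146 mg ÷ 1235 mL = 0.1182186 mg/mL
Rate = 12 mg/hr ÷ 0.1182186 mg/mL = 101.5068 mL/hr
Volume infused = 101.5068 mL/hr × 3.9 hr = 395.8767 mL
Volume remaining = 1235 − 395.8767 = 839.1233 mL
Drug remaining = 839.1233 mL × 0.1182186 mg/mL = 99.2 mg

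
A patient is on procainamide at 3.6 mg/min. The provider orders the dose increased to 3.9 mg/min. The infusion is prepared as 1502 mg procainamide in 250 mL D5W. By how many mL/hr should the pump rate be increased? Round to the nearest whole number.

At the current dose:
3.6 mg/min × 60 min/hr = 216 mg/hr
Concentration = 1502 mg ÷ 250 mL = 6.008 mg/mL
Rate = 216 mg/hr ÷ 6.008 mg/mL = 35.95206 mL/hr
At the new dose:
3.9 mg/min × 60 min/hr = 234 mg/hr
Rate = 234 mg/hr ÷ 6.008 mg/mL = 38.94807 mL/hr
Change = 38.94807 − 35.95206 = 2.996005 mL/hr → 2.996005 mL/hr increase

3 mL/hr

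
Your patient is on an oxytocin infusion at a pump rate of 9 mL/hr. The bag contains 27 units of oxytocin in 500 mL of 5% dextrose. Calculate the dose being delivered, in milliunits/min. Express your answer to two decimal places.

Concentration = 27 units ÷ 500 mL = 0.054 units/mL = 54 milliunits/mL
Drug rate = 9 mL/hr × 54 milliunits/mL = 486 milliunits/hr
486 milliunits/hr ÷ 60 min/hr = 8.1 milliunits/min

8.10 milliunits/min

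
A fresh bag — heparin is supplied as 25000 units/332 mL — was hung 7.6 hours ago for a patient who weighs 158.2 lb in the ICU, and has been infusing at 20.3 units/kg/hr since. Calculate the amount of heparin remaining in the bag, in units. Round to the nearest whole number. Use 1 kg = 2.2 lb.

Weight = 158.2 lb ÷ 2.2 lb/kg = 71.90909 kg
Dose = 20.3 units/kg/hr × 71.90909 kg = 1459.755 units/hr
Concentration = 25000 units ÷ 332 mL = 75.3012 units/mL
Rate = 1459.755 units/hr ÷ 75.3012 units/mL = 19.38554 mL/hr
Volume infused = 19.38554 mL/hr × 7.6 hr = 147.3301 mL
Volume remaining = 332 − 147.3301 = 184.6699 mL
Drug remaining = 184.6699 mL × 75.3012 units/mL = 13905.87 units

13906 units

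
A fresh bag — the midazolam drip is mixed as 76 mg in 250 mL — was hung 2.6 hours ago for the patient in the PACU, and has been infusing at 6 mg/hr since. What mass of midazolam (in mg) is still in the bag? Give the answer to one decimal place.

Concentration = 76 mg ÷ 250 mL = 0.304 mg/mL
Rate = 6 mg/hr ÷ 0.304 mg/mL = 19.73684 mL/hr
Volume infused = 19.73684 mL/hr × 2.6 hr = 51.31579 mL
Volume remaining = 250 − 51.31579 = 198.6842 mL
Drug remaining = 198.6842 mL × 0.304 mg/mL = 60.4 mg

60.4 mg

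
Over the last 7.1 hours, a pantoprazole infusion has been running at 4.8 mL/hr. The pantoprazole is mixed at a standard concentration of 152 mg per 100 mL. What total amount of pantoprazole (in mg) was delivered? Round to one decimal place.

Concentration = 152 mg ÷ 100 mL = 1.52 mg/mL
Drug rate = 4.8 mL/hr × 1.52 mg/mL = 7.296 mg/hr
Total = 7.296 mg/hr × 7.1 hr = 51.8016 mg

51.8 mg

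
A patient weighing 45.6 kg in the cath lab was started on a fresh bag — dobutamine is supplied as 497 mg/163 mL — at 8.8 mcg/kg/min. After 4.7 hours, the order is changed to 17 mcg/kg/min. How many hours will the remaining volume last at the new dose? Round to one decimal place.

8.3 hours

Initial rate:
Dose = 8.8 mcg/kg/min × 45.6 kg = 401.28 mcg/min
401.28 mcg/min × 60 min/hr = 24076.8 mcg/hr
Concentration = 497 mg ÷ 163 mL = 3.04908 mg/mL = 3049.08 mcg/mL
Rate = 24076.8 mcg/hr ÷ 3049.08 mcg/mL = 7.896415 mL/hr
Volume infused so far = 7.896415 mL/hr × 4.7 hr = 37.11315 mL
Volume remaining = 163 − 37.11315 = 125.8868 mL
New rate:
Dose = 17 mcg/kg/min × 45.6 kg = 775.2 mcg/min
775.2 mcg/min × 60 min/hr = 46512 mcg/hr
Rate = 46512 mcg/hr ÷ 3049.08 mcg/mL = 15.25444 mL/hr
Time remaining = 125.8868 mL ÷ 15.25444 mL/hr = 8.252473 hr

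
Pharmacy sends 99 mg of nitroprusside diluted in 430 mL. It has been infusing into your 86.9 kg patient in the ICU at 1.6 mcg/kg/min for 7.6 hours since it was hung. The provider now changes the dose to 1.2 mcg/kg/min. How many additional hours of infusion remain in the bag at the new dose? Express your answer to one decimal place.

Initial rate:
Dose = 1.6 mcg/kg/min × 86.9 kg = 139.04 mcg/min
139.04 mcg/min × 60 min/hr = 8342.4 mcg/hr
Concentration = 99 mg ÷ 430 mL = 0.2302326 mg/mL = 230.2326 mcg/mL
Rate = 8342.4 mcg/hr ÷ 230.2326 mcg/mL = 36.23467 mL/hr
Volume infused so far = 36.23467 mL/hr × 7.6 hr = 275.3835 mL
Volume remaining = 430 − 275.3835 = 154.6165 mL
New rate:
Dose = 1.2 mcg/kg/min × 86.9 kg = 104.28 mcg/min
104.28 mcg/min × 60 min/hr = 6256.8 mcg/hr
Rate = 6256.8 mcg/hr ÷ 230.2326 mcg/mL = 27.176 mL/hr
Time remaining = 154.6165 mL ÷ 27.176 mL/hr = 5.689451 hr

5.7 hours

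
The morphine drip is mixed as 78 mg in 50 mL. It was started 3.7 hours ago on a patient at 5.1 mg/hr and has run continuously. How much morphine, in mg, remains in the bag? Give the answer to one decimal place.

Concentration = 78 mg ÷ 50 mL = 1.56 mg/mL
Rate = 5.1 mg/hr ÷ 1.56 mg/mL = 3.269231 mL/hr
Volume infused = 3.269231 mL/hr × 3.7 hr = 12.09615 mL
Volume remaining = 50 − 12.09615 = 37.90385 mL
Drug remaining = 37.90385 mL × 1.56 mg/mL = 59.13 mg

59.1 mg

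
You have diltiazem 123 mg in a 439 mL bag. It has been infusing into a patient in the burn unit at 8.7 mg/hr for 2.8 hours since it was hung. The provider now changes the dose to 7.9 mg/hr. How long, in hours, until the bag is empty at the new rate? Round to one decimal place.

Initial rate:
Concentration = 123 mg ÷ 439 mL = 0.2801822 mg/mL
Rate = 8.7 mg/hr ÷ 0.2801822 mg/mL = 31.05122 mL/hr
Volume infused so far = 31.05122 mL/hr × 2.8 hr = 86.94341 mL
Volume remaining = 439 − 86.94341 = 352.0566 mL
New rate:
Rate = 7.9 mg/hr ÷ 0.2801822 mg/mL = 28.19593 mL/hr
Time remaining = 352.0566 mL ÷ 28.19593 mL/hr = 12.48608 hr

12.5 hours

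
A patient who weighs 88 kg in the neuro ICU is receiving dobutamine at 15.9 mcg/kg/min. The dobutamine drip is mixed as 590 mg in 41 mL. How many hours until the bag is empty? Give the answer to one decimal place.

Dose = 15.9 mcg/kg/min × 88 kg = 1399.2 mcg/min
1399.2 mcg/min × 60 min/hr = 83952 mcg/hr
Concentration = 590 mg ÷ 41 mL = 14.39024 mg/mL = 14390.24 mcg/mL
Rate = 83952 mcg/hr ÷ 14390.24 mcg/mL = 5.833953 mL/hr
Duration = 41 mL ÷ 5.833953 mL/hr = 7.027825 hr

7.0 hours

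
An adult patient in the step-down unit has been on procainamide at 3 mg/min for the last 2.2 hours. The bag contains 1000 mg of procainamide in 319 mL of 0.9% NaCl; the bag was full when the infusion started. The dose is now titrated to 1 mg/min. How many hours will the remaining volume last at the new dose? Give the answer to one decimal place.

Initial rate:
3 mg/min × 60 min/hr = 180 mg/hr
Concentration = 1000 mg ÷ 319 mL = 3.134796 mg/mL
Rate = 180 mg/hr ÷ 3.134796 mg/mL = 57.42 mL/hr
Volume infused so far = 57.42 mL/hr × 2.2 hr = 126.324 mL
Volume remaining = 319 − 126.324 = 192.676 mL
New rate:
1 mg/min × 60 min/hr = 60 mg/hr
Rate = 60 mg/hr ÷ 3.134796 mg/mL = 19.14 mL/hr
Time remaining = 192.676 mL ÷ 19.14 mL/hr = 10.06667 hr

10.1 hours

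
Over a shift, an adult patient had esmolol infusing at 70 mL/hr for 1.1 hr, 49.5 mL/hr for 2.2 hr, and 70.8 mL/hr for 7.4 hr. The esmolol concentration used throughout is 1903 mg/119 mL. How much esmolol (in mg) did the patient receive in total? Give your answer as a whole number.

11351 mg

Concentration = 1903 mg ÷ 119 mL = 15.9916 mg/mL
Stage 1: 70 mL/hr × 1.1 hr = 77 mL → 77 mL × 15.9916 mg/mL = 1231.353 mg
Stage 2: 49.5 mL/hr × 2.2 hr = 108.9 mL → 108.9 mL × 15.9916 mg/mL = 1741.485 mg
Stage 3: 70.8 mL/hr × 7.4 hr = 523.92 mL → 523.92 mL × 15.9916 mg/mL = 8378.317 mg
Total = 1231.353 + 1741.485 + 8378.317 = 11351.16 mg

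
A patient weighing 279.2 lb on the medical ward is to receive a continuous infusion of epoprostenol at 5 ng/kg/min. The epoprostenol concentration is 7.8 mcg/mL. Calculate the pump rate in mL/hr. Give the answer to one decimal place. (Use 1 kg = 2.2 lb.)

Weight = 279.2 lb ÷ 2.2 lb/kg = 126.9091 kg
Dose = 5 ng/kg/min × 126.9091 kg = 634.5455 ng/min
634.5455 ng/min × 60 min/hr = 38072.73 ng/hr
Concentration = 7.8 mcg/mL = 7800 ng/mL
Rate = 38072.73 ng/hr ÷ 7800 ng/mL = 4.881119 mL/hr

4.9 mL/hr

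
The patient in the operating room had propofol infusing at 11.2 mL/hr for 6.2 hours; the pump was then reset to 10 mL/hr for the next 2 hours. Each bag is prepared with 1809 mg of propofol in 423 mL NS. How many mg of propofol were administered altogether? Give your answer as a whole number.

Concentration = 1809 mg ÷ 423 mL = 4.276596 mg/mL
Stage 1: 11.2 mL/hr × 6.2 hr = 69.44 mL → 69.44 mL × 4.276596 mg/mL = 296.9668 mg
Stage 2: 10 mL/hr × 2 hr = 20 mL → 20 mL × 4.276596 mg/mL = 85.53191 mg
Total = 296.9668 + 85.53191 = 382.4987 mg

382 mg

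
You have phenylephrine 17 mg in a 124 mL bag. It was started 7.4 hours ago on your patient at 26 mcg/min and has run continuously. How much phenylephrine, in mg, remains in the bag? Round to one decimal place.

26 mcg/min × 60 min/hr = 1560 mcg/hr
Concentration = 17 mg ÷ 124 mL = 0.1370968 mg/mL = 137.0968 mcg/mL
Rate = 1560 mcg/hr ÷ 137.0968 mcg/mL = 11.37882 mL/hr
Volume infused = 11.37882 mL/hr × 7.4 hr = 84.20329 mL
Volume remaining = 124 − 84.20329 = 39.79671 mL
Drug remaining = 39.79671 mL × 137.0968 mcg/mL = 5456 mcg = 5.456 mg

5.5 mg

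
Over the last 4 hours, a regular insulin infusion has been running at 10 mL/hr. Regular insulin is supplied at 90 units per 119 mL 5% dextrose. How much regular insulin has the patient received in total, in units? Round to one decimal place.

30.3 units

Concentration = 90 units ÷ 119 mL = 0.7563025 units/mL
Drug rate = 10 mL/hr × 0.7563025 units/mL = 7.563025 units/hr
Total = 7.563025 units/hr × 4 hr = 30.2521 units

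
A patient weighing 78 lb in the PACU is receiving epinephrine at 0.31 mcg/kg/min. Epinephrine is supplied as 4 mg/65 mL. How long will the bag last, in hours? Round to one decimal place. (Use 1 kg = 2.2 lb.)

Weight = 78 lb ÷ 2.2 lb/kg = 35.45455 kg
Dose = 0.31 mcg/kg/min × 35.45455 kg = 10.99091 mcg/min
10.99091 mcg/min × 60 min/hr = 659.4545 mcg/hr
Concentration = 4 mg ÷ 65 mL = 0.06153846 mg/mL = 61.53846 mcg/mL
Rate = 659.4545 mcg/hr ÷ 61.53846 mcg/mL = 10.71614 mL/hr
Duration = 65 mL ÷ 10.71614 mL/hr = 6.065619 hr

6.1 hours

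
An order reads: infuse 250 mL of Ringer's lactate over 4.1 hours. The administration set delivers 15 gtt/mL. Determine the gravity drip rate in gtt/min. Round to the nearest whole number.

250 mL ÷ (4.1 hr × 60 = 246 min) = 1.01626 mL/min
1.01626 mL/min × 15 gtt/mL = 15.2439 gtt/min

15 gtt/min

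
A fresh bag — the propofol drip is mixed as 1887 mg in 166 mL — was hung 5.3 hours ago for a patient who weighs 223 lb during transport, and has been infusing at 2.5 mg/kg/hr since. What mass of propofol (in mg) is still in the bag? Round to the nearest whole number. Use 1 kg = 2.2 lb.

544 mg

Weight = 223 lb ÷ 2.2 lb/kg = 101.3636 kg
Dose = 2.5 mg/kg/hr × 101.3636 kg = 253.4091 mg/hr
Concentration = 1887 mg ÷ 166 mL = 11.36747 mg/mL
Rate = 253.4091 mg/hr ÷ 11.36747 mg/mL = 22.29248 mL/hr
Volume infused = 22.29248 mL/hr × 5.3 hr = 118.1501 mL
Volume remaining = 166 − 118.1501 = 47.84986 mL
Drug remaining = 47.84986 mL × 11.36747 mg/mL = 543.9318 mg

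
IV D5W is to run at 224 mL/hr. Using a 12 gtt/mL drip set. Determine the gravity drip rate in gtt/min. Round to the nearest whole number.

224 mL/hr ÷ 60 min/hr = 3.733333 mL/min
3.733333 mL/min × 12 gtt/mL = 44.8 gtt/min

45 gtt/min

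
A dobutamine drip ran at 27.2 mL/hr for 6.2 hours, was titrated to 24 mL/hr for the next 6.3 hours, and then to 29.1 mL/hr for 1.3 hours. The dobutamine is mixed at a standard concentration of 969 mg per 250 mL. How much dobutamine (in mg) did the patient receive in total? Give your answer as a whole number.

1386 mg

Concentration = 969 mg ÷ 250 mL = 3.876 mg/mL
Stage 1: 27.2 mL/hr × 6.2 hr = 168.64 mL → 168.64 mL × 3.876 mg/mL = 653.6486 mg
Stage 2: 24 mL/hr × 6.3 hr = 151.2 mL → 151.2 mL × 3.876 mg/mL = 586.0512 mg
Stage 3: 29.1 mL/hr × 1.3 hr = 37.83 mL → 37.83 mL × 3.876 mg/mL = 146.6291 mg
Total = 653.6486 + 586.0512 + 146.6291 = 1386.329 mg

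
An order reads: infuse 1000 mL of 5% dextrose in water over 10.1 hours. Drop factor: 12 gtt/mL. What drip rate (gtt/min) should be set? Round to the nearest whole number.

20 gtt/min

1000 mL ÷ (10.1 hr × 60 = 606 min) = 1.650165 mL/min
1.650165 mL/min × 12 gtt/mL = 19.80198 gtt/min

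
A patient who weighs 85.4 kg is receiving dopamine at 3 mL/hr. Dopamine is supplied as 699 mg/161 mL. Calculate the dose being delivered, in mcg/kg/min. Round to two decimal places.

2.54 mcg/kg/min

Concentration = 699 mg ÷ 161 mL = 4.341615 mg/mL = 4341.615 mcg/mL
Drug rate = 3 mL/hr × 4341.615 mcg/mL = 13024.84 mcg/hr
13024.84 mcg/hr ÷ 60 min/hr = 217.0807 mcg/min
217.0807 mcg/min ÷ 85.4 kg = 2.541929 mcg/kg/min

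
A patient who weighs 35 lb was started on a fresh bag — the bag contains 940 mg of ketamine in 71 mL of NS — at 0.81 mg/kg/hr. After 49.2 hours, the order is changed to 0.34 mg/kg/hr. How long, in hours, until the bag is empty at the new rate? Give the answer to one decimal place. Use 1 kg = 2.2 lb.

56.6 hours

Initial rate:
Weight = 35 lb ÷ 2.2 lb/kg = 15.90909 kg
Dose = 0.81 mg/kg/hr × 15.90909 kg = 12.88636 mg/hr
Concentration = 940 mg ÷ 71 mL = 13.23944 mg/mL
Rate = 12.88636 mg/hr ÷ 13.23944 mg/mL = 0.9733317 mL/hr
Volume infused so far = 0.9733317 mL/hr × 49.2 hr = 47.88792 mL
Volume remaining = 71 − 47.88792 = 23.11208 mL
New rate:
Dose = 0.34 mg/kg/hr × 15.90909 kg = 5.409091 mg/hr
Rate = 5.409091 mg/hr ÷ 13.23944 mg/mL = 0.408559 mL/hr
Time remaining = 23.11208 mL ÷ 0.408559 mL/hr = 56.56975 hr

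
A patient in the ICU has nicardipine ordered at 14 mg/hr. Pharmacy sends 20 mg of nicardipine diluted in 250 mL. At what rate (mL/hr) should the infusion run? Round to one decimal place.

175.0 mL/hr

Concentration = 20 mg ÷ 250 mL = 0.08 mg/mL
Rate = 14 mg/hr ÷ 0.08 mg/mL = 175 mL/hr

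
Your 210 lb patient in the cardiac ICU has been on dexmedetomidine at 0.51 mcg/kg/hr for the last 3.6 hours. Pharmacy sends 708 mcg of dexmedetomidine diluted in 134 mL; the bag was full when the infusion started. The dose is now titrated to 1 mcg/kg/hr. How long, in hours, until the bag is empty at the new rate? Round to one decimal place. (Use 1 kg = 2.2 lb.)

Initial rate:
Weight = 210 lb ÷ 2.2 lb/kg = 95.45455 kg
Dose = 0.51 mcg/kg/hr × 95.45455 kg = 48.68182 mcg/hr
Concentration = 708 mcg ÷ 134 mL = 5.283582 mcg/mL
Rate = 48.68182 mcg/hr ÷ 5.283582 mcg/mL = 9.21379 mL/hr
Volume infused so far = 9.21379 mL/hr × 3.6 hr = 33.16965 mL
Volume remaining = 134 − 33.16965 = 100.8304 mL
New rate:
Dose = 1 mcg/kg/hr × 95.45455 kg = 95.45455 mcg/hr
Rate = 95.45455 mcg/hr ÷ 5.283582 mcg/mL = 18.06626 mL/hr
Time remaining = 100.8304 mL ÷ 18.06626 mL/hr = 5.581143 hr

5.6 hours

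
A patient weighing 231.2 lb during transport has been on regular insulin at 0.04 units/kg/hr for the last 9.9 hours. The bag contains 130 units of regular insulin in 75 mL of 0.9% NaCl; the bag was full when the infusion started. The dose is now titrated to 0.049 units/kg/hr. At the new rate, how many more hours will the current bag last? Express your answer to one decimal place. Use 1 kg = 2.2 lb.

Initial rate:
Weight = 231.2 lb ÷ 2.2 lb/kg = 105.0909 kg
Dose = 0.04 units/kg/hr × 105.0909 kg = 4.203636 units/hr
Concentration = 130 units ÷ 75 mL = 1.733333 units/mL
Rate = 4.203636 units/hr ÷ 1.733333 units/mL = 2.425175 mL/hr
Volume infused so far = 2.425175 mL/hr × 9.9 hr = 24.00923 mL
Volume remaining = 75 − 24.00923 = 50.99077 mL
New rate:
Dose = 0.049 units/kg/hr × 105.0909 kg = 5.149455 units/hr
Rate = 5.149455 units/hr ÷ 1.733333 units/mL = 2.970839 mL/hr
Time remaining = 50.99077 mL ÷ 2.970839 mL/hr = 17.16376 hr

17.2 hours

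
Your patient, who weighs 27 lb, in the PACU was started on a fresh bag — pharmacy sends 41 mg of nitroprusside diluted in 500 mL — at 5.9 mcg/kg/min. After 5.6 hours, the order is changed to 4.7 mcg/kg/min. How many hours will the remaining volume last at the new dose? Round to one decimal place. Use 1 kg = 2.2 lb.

4.8 hours

Initial rate:
Weight = 27 lb ÷ 2.2 lb/kg = 12.27273 kg
Dose = 5.9 mcg/kg/min × 12.27273 kg = 72.40909 mcg/min
72.40909 mcg/min × 60 min/hr = 4344.545 mcg/hr
Concentration = 41 mg ÷ 500 mL = 0.082 mg/mL = 82 mcg/mL
Rate = 4344.545 mcg/hr ÷ 82 mcg/mL = 52.98226 mL/hr
Volume infused so far = 52.98226 mL/hr × 5.6 hr = 296.7007 mL
Volume remaining = 500 − 296.7007 = 203.2993 mL
New rate:
Dose = 4.7 mcg/kg/min × 12.27273 kg = 57.68182 mcg/min
57.68182 mcg/min × 60 min/hr = 3460.909 mcg/hr
Rate = 3460.909 mcg/hr ÷ 82 mcg/mL = 42.20621 mL/hr
Time remaining = 203.2993 mL ÷ 42.20621 mL/hr = 4.816811 hr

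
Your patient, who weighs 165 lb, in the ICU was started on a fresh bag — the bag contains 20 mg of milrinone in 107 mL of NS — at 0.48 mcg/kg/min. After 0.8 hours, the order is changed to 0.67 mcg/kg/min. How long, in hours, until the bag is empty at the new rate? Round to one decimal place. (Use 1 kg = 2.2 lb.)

6.1 hours

Initial rate:
Weight = 165 lb ÷ 2.2 lb/kg = 75 kg
Dose = 0.48 mcg/kg/min × 75 kg = 36 mcg/min
36 mcg/min × 60 min/hr = 2160 mcg/hr
Concentration = 20 mg ÷ 107 mL = 0.1869159 mg/mL = 186.9159 mcg/mL
Rate = 2160 mcg/hr ÷ 186.9159 mcg/mL = 11.556 mL/hr
Volume infused so far = 11.556 mL/hr × 0.8 hr = 9.2448 mL
Volume remaining = 107 − 9.2448 = 97.7552 mL
New rate:
Dose = 0.67 mcg/kg/min × 75 kg = 50.25 mcg/min
50.25 mcg/min × 60 min/hr = 3015 mcg/hr
Rate = 3015 mcg/hr ÷ 186.9159 mcg/mL = 16.13025 mL/hr
Time remaining = 97.7552 mL ÷ 16.13025 mL/hr = 6.060365 hr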